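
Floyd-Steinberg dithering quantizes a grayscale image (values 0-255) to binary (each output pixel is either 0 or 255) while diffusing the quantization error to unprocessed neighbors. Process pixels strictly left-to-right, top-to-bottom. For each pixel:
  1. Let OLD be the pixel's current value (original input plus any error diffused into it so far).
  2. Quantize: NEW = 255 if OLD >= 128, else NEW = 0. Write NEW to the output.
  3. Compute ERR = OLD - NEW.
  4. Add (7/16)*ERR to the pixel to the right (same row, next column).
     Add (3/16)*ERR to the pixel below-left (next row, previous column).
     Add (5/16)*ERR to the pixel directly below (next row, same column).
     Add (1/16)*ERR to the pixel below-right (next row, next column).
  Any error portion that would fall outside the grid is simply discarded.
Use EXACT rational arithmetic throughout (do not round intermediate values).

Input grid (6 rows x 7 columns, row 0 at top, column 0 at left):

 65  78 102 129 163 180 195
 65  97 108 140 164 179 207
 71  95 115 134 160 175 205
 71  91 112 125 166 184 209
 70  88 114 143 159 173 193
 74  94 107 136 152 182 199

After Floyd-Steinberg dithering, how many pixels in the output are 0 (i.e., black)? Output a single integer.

Answer: 19

Derivation:
(0,0): OLD=65 → NEW=0, ERR=65
(0,1): OLD=1703/16 → NEW=0, ERR=1703/16
(0,2): OLD=38033/256 → NEW=255, ERR=-27247/256
(0,3): OLD=337655/4096 → NEW=0, ERR=337655/4096
(0,4): OLD=13045953/65536 → NEW=255, ERR=-3665727/65536
(0,5): OLD=163083591/1048576 → NEW=255, ERR=-104303289/1048576
(0,6): OLD=2541434097/16777216 → NEW=255, ERR=-1736755983/16777216
(1,0): OLD=26949/256 → NEW=0, ERR=26949/256
(1,1): OLD=328547/2048 → NEW=255, ERR=-193693/2048
(1,2): OLD=3635359/65536 → NEW=0, ERR=3635359/65536
(1,3): OLD=45322035/262144 → NEW=255, ERR=-21524685/262144
(1,4): OLD=1629043897/16777216 → NEW=0, ERR=1629043897/16777216
(1,5): OLD=22480148361/134217728 → NEW=255, ERR=-11745372279/134217728
(1,6): OLD=279490448871/2147483648 → NEW=255, ERR=-268117881369/2147483648
(2,0): OLD=2823409/32768 → NEW=0, ERR=2823409/32768
(2,1): OLD=125956587/1048576 → NEW=0, ERR=125956587/1048576
(2,2): OLD=2744437633/16777216 → NEW=255, ERR=-1533752447/16777216
(2,3): OLD=12081984185/134217728 → NEW=0, ERR=12081984185/134217728
(2,4): OLD=223538136649/1073741824 → NEW=255, ERR=-50266028471/1073741824
(2,5): OLD=3773764008195/34359738368 → NEW=0, ERR=3773764008195/34359738368
(2,6): OLD=114660044091461/549755813888 → NEW=255, ERR=-25527688449979/549755813888
(3,0): OLD=2020797537/16777216 → NEW=0, ERR=2020797537/16777216
(3,1): OLD=22747032141/134217728 → NEW=255, ERR=-11478488499/134217728
(3,2): OLD=75593523447/1073741824 → NEW=0, ERR=75593523447/1073741824
(3,3): OLD=727739859377/4294967296 → NEW=255, ERR=-367476801103/4294967296
(3,4): OLD=77052479664225/549755813888 → NEW=255, ERR=-63135252877215/549755813888
(3,5): OLD=688058097337139/4398046511104 → NEW=255, ERR=-433443762994381/4398046511104
(3,6): OLD=11134895447220909/70368744177664 → NEW=255, ERR=-6809134318083411/70368744177664
(4,0): OLD=196720291343/2147483648 → NEW=0, ERR=196720291343/2147483648
(4,1): OLD=4194643161283/34359738368 → NEW=0, ERR=4194643161283/34359738368
(4,2): OLD=92371692381517/549755813888 → NEW=255, ERR=-47816040159923/549755813888
(4,3): OLD=268620996861791/4398046511104 → NEW=0, ERR=268620996861791/4398046511104
(4,4): OLD=4433469826939949/35184372088832 → NEW=0, ERR=4433469826939949/35184372088832
(4,5): OLD=193665045098849005/1125899906842624 → NEW=255, ERR=-93439431146020115/1125899906842624
(4,6): OLD=2167010545534647691/18014398509481984 → NEW=0, ERR=2167010545534647691/18014398509481984
(5,0): OLD=69003483019001/549755813888 → NEW=0, ERR=69003483019001/549755813888
(5,1): OLD=776170426113619/4398046511104 → NEW=255, ERR=-345331434217901/4398046511104
(5,2): OLD=2271135648158709/35184372088832 → NEW=0, ERR=2271135648158709/35184372088832
(5,3): OLD=56722082993732905/281474976710656 → NEW=255, ERR=-15054036067484375/281474976710656
(5,4): OLD=2814479417620649059/18014398509481984 → NEW=255, ERR=-1779192202297256861/18014398509481984
(5,5): OLD=20649698369923163571/144115188075855872 → NEW=255, ERR=-16099674589420083789/144115188075855872
(5,6): OLD=420885211342279842845/2305843009213693952 → NEW=255, ERR=-167104756007212114915/2305843009213693952
Output grid:
  Row 0: ..#.###  (3 black, running=3)
  Row 1: .#.#.##  (3 black, running=6)
  Row 2: ..#.#.#  (4 black, running=10)
  Row 3: .#.####  (2 black, running=12)
  Row 4: ..#..#.  (5 black, running=17)
  Row 5: .#.####  (2 black, running=19)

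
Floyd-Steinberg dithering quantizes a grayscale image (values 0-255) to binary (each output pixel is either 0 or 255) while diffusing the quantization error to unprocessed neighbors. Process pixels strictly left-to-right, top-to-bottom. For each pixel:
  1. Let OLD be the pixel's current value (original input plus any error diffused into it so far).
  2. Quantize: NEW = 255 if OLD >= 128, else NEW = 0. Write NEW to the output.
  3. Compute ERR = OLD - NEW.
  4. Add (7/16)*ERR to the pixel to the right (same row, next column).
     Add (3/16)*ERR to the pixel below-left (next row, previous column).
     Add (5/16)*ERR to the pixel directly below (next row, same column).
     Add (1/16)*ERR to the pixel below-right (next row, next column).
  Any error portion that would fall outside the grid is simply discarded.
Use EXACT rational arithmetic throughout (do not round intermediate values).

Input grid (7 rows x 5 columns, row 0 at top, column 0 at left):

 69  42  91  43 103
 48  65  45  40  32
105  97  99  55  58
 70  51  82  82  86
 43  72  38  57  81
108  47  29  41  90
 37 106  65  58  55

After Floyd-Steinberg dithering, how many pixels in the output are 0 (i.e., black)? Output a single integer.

(0,0): OLD=69 → NEW=0, ERR=69
(0,1): OLD=1155/16 → NEW=0, ERR=1155/16
(0,2): OLD=31381/256 → NEW=0, ERR=31381/256
(0,3): OLD=395795/4096 → NEW=0, ERR=395795/4096
(0,4): OLD=9520773/65536 → NEW=255, ERR=-7190907/65536
(1,0): OLD=21273/256 → NEW=0, ERR=21273/256
(1,1): OLD=309679/2048 → NEW=255, ERR=-212561/2048
(1,2): OLD=3966811/65536 → NEW=0, ERR=3966811/65536
(1,3): OLD=21958783/262144 → NEW=0, ERR=21958783/262144
(1,4): OLD=169441949/4194304 → NEW=0, ERR=169441949/4194304
(2,0): OLD=3653877/32768 → NEW=0, ERR=3653877/32768
(2,1): OLD=136202711/1048576 → NEW=255, ERR=-131184169/1048576
(2,2): OLD=1214674245/16777216 → NEW=0, ERR=1214674245/16777216
(2,3): OLD=33342287359/268435456 → NEW=0, ERR=33342287359/268435456
(2,4): OLD=559211332153/4294967296 → NEW=255, ERR=-536005328327/4294967296
(3,0): OLD=1365472933/16777216 → NEW=0, ERR=1365472933/16777216
(3,1): OLD=9134296513/134217728 → NEW=0, ERR=9134296513/134217728
(3,2): OLD=643685123867/4294967296 → NEW=255, ERR=-451531536613/4294967296
(3,3): OLD=480574993315/8589934592 → NEW=0, ERR=480574993315/8589934592
(3,4): OLD=10890674864015/137438953472 → NEW=0, ERR=10890674864015/137438953472
(4,0): OLD=174363603723/2147483648 → NEW=0, ERR=174363603723/2147483648
(4,1): OLD=7845346680203/68719476736 → NEW=0, ERR=7845346680203/68719476736
(4,2): OLD=76786905342085/1099511627776 → NEW=0, ERR=76786905342085/1099511627776
(4,3): OLD=1993615061011339/17592186044416 → NEW=0, ERR=1993615061011339/17592186044416
(4,4): OLD=44709028039921229/281474976710656 → NEW=255, ERR=-27067091021296051/281474976710656
(5,0): OLD=170181472436097/1099511627776 → NEW=255, ERR=-110193992646783/1099511627776
(5,1): OLD=501368705554371/8796093022208 → NEW=0, ERR=501368705554371/8796093022208
(5,2): OLD=29314142562903003/281474976710656 → NEW=0, ERR=29314142562903003/281474976710656
(5,3): OLD=121947990561776021/1125899906842624 → NEW=0, ERR=121947990561776021/1125899906842624
(5,4): OLD=2061181343264615383/18014398509481984 → NEW=0, ERR=2061181343264615383/18014398509481984
(6,0): OLD=2303633479938929/140737488355328 → NEW=0, ERR=2303633479938929/140737488355328
(6,1): OLD=649584187680249503/4503599627370496 → NEW=255, ERR=-498833717299226977/4503599627370496
(6,2): OLD=5257115660388117445/72057594037927936 → NEW=0, ERR=5257115660388117445/72057594037927936
(6,3): OLD=174931210484960826807/1152921504606846976 → NEW=255, ERR=-119063773189785152073/1152921504606846976
(6,4): OLD=965577283905464842433/18446744073709551616 → NEW=0, ERR=965577283905464842433/18446744073709551616
Output grid:
  Row 0: ....#  (4 black, running=4)
  Row 1: .#...  (4 black, running=8)
  Row 2: .#..#  (3 black, running=11)
  Row 3: ..#..  (4 black, running=15)
  Row 4: ....#  (4 black, running=19)
  Row 5: #....  (4 black, running=23)
  Row 6: .#.#.  (3 black, running=26)

Answer: 26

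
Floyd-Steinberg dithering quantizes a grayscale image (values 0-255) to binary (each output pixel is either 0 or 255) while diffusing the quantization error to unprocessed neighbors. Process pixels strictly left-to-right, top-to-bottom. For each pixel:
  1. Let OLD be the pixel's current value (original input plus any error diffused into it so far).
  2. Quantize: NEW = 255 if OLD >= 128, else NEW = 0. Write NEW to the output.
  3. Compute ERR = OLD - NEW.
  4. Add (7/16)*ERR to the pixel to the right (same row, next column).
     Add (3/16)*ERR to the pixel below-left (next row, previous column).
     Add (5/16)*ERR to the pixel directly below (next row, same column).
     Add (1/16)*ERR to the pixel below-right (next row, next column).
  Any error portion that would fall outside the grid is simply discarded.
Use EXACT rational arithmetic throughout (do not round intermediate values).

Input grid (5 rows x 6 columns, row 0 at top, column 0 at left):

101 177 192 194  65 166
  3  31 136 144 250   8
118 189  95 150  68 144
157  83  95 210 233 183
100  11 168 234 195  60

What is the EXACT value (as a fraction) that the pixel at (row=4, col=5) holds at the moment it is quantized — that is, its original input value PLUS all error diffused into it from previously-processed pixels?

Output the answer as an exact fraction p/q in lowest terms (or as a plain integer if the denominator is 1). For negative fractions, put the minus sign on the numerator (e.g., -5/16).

(0,0): OLD=101 → NEW=0, ERR=101
(0,1): OLD=3539/16 → NEW=255, ERR=-541/16
(0,2): OLD=45365/256 → NEW=255, ERR=-19915/256
(0,3): OLD=655219/4096 → NEW=255, ERR=-389261/4096
(0,4): OLD=1535013/65536 → NEW=0, ERR=1535013/65536
(0,5): OLD=184808707/1048576 → NEW=255, ERR=-82578173/1048576
(1,0): OLD=7225/256 → NEW=0, ERR=7225/256
(1,1): OLD=50191/2048 → NEW=0, ERR=50191/2048
(1,2): OLD=6716091/65536 → NEW=0, ERR=6716091/65536
(1,3): OLD=41593375/262144 → NEW=255, ERR=-25253345/262144
(1,4): OLD=3262626045/16777216 → NEW=255, ERR=-1015564035/16777216
(1,5): OLD=-11174755109/268435456 → NEW=0, ERR=-11174755109/268435456
(2,0): OLD=4306197/32768 → NEW=255, ERR=-4049643/32768
(2,1): OLD=171514295/1048576 → NEW=255, ERR=-95872585/1048576
(2,2): OLD=1182672357/16777216 → NEW=0, ERR=1182672357/16777216
(2,3): OLD=19567790845/134217728 → NEW=255, ERR=-14657729795/134217728
(2,4): OLD=-53779254409/4294967296 → NEW=0, ERR=-53779254409/4294967296
(2,5): OLD=8365185067441/68719476736 → NEW=0, ERR=8365185067441/68719476736
(3,0): OLD=1698462277/16777216 → NEW=0, ERR=1698462277/16777216
(3,1): OLD=13987085921/134217728 → NEW=0, ERR=13987085921/134217728
(3,2): OLD=146491281011/1073741824 → NEW=255, ERR=-127312884109/1073741824
(3,3): OLD=8662518952473/68719476736 → NEW=0, ERR=8662518952473/68719476736
(3,4): OLD=165056149566841/549755813888 → NEW=255, ERR=24868417025401/549755813888
(3,5): OLD=2111487600375159/8796093022208 → NEW=255, ERR=-131516120287881/8796093022208
(4,0): OLD=324648113643/2147483648 → NEW=255, ERR=-222960216597/2147483648
(4,1): OLD=-610271653649/34359738368 → NEW=0, ERR=-610271653649/34359738368
(4,2): OLD=168582972249373/1099511627776 → NEW=255, ERR=-111792492833507/1099511627776
(4,3): OLD=4045867709581425/17592186044416 → NEW=255, ERR=-440139731744655/17592186044416
(4,4): OLD=57214097190535297/281474976710656 → NEW=255, ERR=-14562021870681983/281474976710656
(4,5): OLD=159971874818400231/4503599627370496 → NEW=0, ERR=159971874818400231/4503599627370496
Target (4,5): original=60, with diffused error = 159971874818400231/4503599627370496

Answer: 159971874818400231/4503599627370496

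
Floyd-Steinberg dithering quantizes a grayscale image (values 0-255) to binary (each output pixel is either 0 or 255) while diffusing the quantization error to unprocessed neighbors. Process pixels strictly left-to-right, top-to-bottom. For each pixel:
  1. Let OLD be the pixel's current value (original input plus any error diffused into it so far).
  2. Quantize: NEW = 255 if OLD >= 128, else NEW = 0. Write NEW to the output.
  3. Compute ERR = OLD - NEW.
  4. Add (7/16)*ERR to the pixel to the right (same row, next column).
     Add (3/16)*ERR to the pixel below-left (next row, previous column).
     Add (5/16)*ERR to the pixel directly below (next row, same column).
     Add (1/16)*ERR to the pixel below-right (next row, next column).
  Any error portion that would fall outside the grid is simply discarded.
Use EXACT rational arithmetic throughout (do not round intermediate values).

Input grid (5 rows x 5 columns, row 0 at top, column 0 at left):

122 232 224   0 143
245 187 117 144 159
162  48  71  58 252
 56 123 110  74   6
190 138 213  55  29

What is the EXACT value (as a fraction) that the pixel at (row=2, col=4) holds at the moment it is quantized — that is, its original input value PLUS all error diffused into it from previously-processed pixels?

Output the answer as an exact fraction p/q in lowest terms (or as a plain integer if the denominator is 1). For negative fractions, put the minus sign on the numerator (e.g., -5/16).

(0,0): OLD=122 → NEW=0, ERR=122
(0,1): OLD=2283/8 → NEW=255, ERR=243/8
(0,2): OLD=30373/128 → NEW=255, ERR=-2267/128
(0,3): OLD=-15869/2048 → NEW=0, ERR=-15869/2048
(0,4): OLD=4574741/32768 → NEW=255, ERR=-3781099/32768
(1,0): OLD=36969/128 → NEW=255, ERR=4329/128
(1,1): OLD=220767/1024 → NEW=255, ERR=-40353/1024
(1,2): OLD=3102155/32768 → NEW=0, ERR=3102155/32768
(1,3): OLD=21004847/131072 → NEW=255, ERR=-12418513/131072
(1,4): OLD=169879981/2097152 → NEW=0, ERR=169879981/2097152
(2,0): OLD=2706309/16384 → NEW=255, ERR=-1471611/16384
(2,1): OLD=8521479/524288 → NEW=0, ERR=8521479/524288
(2,2): OLD=733731029/8388608 → NEW=0, ERR=733731029/8388608
(2,3): OLD=11779532719/134217728 → NEW=0, ERR=11779532719/134217728
(2,4): OLD=665267644937/2147483648 → NEW=255, ERR=117659314697/2147483648
Target (2,4): original=252, with diffused error = 665267644937/2147483648

Answer: 665267644937/2147483648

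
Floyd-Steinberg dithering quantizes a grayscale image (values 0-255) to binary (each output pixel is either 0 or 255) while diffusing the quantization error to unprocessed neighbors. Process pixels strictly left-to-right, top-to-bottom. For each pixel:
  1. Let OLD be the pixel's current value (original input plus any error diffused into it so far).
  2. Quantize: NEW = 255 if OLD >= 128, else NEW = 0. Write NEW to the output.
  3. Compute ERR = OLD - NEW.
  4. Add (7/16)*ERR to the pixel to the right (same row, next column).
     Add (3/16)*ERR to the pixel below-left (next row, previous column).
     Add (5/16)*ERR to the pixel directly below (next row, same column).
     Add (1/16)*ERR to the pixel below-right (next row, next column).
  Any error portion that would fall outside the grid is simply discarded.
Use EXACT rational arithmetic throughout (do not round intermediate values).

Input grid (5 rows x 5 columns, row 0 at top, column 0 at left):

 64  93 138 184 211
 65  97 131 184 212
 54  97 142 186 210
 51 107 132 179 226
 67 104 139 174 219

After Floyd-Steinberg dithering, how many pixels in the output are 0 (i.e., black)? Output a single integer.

Answer: 11

Derivation:
(0,0): OLD=64 → NEW=0, ERR=64
(0,1): OLD=121 → NEW=0, ERR=121
(0,2): OLD=3055/16 → NEW=255, ERR=-1025/16
(0,3): OLD=39929/256 → NEW=255, ERR=-25351/256
(0,4): OLD=686799/4096 → NEW=255, ERR=-357681/4096
(1,0): OLD=1723/16 → NEW=0, ERR=1723/16
(1,1): OLD=22261/128 → NEW=255, ERR=-10379/128
(1,2): OLD=264193/4096 → NEW=0, ERR=264193/4096
(1,3): OLD=2636113/16384 → NEW=255, ERR=-1541807/16384
(1,4): OLD=36005795/262144 → NEW=255, ERR=-30840925/262144
(2,0): OLD=148375/2048 → NEW=0, ERR=148375/2048
(2,1): OLD=8007269/65536 → NEW=0, ERR=8007269/65536
(2,2): OLD=202268383/1048576 → NEW=255, ERR=-65118497/1048576
(2,3): OLD=1868896765/16777216 → NEW=0, ERR=1868896765/16777216
(2,4): OLD=58005816747/268435456 → NEW=255, ERR=-10445224533/268435456
(3,0): OLD=101239183/1048576 → NEW=0, ERR=101239183/1048576
(3,1): OLD=1512515211/8388608 → NEW=255, ERR=-626579829/8388608
(3,2): OLD=29108433985/268435456 → NEW=0, ERR=29108433985/268435456
(3,3): OLD=134257989531/536870912 → NEW=255, ERR=-2644093029/536870912
(3,4): OLD=1878169017739/8589934592 → NEW=255, ERR=-312264303221/8589934592
(4,0): OLD=11162415609/134217728 → NEW=0, ERR=11162415609/134217728
(4,1): OLD=615940177473/4294967296 → NEW=255, ERR=-479276483007/4294967296
(4,2): OLD=8141479498911/68719476736 → NEW=0, ERR=8141479498911/68719476736
(4,3): OLD=246570576009697/1099511627776 → NEW=255, ERR=-33804889073183/1099511627776
(4,4): OLD=3410790263629991/17592186044416 → NEW=255, ERR=-1075217177696089/17592186044416
Output grid:
  Row 0: ..###  (2 black, running=2)
  Row 1: .#.##  (2 black, running=4)
  Row 2: ..#.#  (3 black, running=7)
  Row 3: .#.##  (2 black, running=9)
  Row 4: .#.##  (2 black, running=11)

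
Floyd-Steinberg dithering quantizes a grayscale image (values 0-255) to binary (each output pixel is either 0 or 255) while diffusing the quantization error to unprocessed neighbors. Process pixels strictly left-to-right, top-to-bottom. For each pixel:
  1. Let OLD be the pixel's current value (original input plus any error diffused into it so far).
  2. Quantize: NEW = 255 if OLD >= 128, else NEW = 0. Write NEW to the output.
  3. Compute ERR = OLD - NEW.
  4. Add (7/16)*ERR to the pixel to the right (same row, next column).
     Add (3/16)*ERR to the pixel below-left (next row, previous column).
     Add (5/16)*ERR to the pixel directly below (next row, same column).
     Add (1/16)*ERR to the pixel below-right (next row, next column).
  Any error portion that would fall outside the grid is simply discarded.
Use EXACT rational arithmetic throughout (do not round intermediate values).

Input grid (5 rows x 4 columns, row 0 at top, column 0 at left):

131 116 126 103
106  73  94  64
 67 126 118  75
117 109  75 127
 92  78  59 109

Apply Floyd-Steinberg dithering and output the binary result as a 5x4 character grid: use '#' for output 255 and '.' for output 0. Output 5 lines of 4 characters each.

(0,0): OLD=131 → NEW=255, ERR=-124
(0,1): OLD=247/4 → NEW=0, ERR=247/4
(0,2): OLD=9793/64 → NEW=255, ERR=-6527/64
(0,3): OLD=59783/1024 → NEW=0, ERR=59783/1024
(1,0): OLD=5045/64 → NEW=0, ERR=5045/64
(1,1): OLD=51155/512 → NEW=0, ERR=51155/512
(1,2): OLD=1976687/16384 → NEW=0, ERR=1976687/16384
(1,3): OLD=33725753/262144 → NEW=255, ERR=-33120967/262144
(2,0): OLD=904129/8192 → NEW=0, ERR=904129/8192
(2,1): OLD=61094331/262144 → NEW=255, ERR=-5752389/262144
(2,2): OLD=67453071/524288 → NEW=255, ERR=-66240369/524288
(2,3): OLD=-102492669/8388608 → NEW=0, ERR=-102492669/8388608
(3,0): OLD=618137041/4194304 → NEW=255, ERR=-451410479/4194304
(3,1): OLD=2567946895/67108864 → NEW=0, ERR=2567946895/67108864
(3,2): OLD=52179993265/1073741824 → NEW=0, ERR=52179993265/1073741824
(3,3): OLD=2345847755351/17179869184 → NEW=255, ERR=-2035018886569/17179869184
(4,0): OLD=70375250173/1073741824 → NEW=0, ERR=70375250173/1073741824
(4,1): OLD=1039535598167/8589934592 → NEW=0, ERR=1039535598167/8589934592
(4,2): OLD=29498032090647/274877906944 → NEW=0, ERR=29498032090647/274877906944
(4,3): OLD=536429861695185/4398046511104 → NEW=0, ERR=536429861695185/4398046511104
Row 0: #.#.
Row 1: ...#
Row 2: .##.
Row 3: #..#
Row 4: ....

Answer: #.#.
...#
.##.
#..#
....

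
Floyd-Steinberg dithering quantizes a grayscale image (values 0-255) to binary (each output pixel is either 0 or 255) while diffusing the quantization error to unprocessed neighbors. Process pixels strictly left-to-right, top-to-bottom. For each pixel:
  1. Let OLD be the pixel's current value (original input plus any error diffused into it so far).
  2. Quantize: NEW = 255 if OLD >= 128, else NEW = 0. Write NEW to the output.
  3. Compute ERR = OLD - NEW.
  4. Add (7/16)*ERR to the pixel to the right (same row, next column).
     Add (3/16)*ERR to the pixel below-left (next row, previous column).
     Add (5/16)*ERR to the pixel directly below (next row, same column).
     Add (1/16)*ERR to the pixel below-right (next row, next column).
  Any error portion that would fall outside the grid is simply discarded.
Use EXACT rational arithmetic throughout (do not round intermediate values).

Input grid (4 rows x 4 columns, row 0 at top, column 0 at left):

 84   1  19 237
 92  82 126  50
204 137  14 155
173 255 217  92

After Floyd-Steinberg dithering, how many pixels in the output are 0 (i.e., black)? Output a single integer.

Answer: 9

Derivation:
(0,0): OLD=84 → NEW=0, ERR=84
(0,1): OLD=151/4 → NEW=0, ERR=151/4
(0,2): OLD=2273/64 → NEW=0, ERR=2273/64
(0,3): OLD=258599/1024 → NEW=255, ERR=-2521/1024
(1,0): OLD=8021/64 → NEW=0, ERR=8021/64
(1,1): OLD=82195/512 → NEW=255, ERR=-48365/512
(1,2): OLD=1600207/16384 → NEW=0, ERR=1600207/16384
(1,3): OLD=24688857/262144 → NEW=0, ERR=24688857/262144
(2,0): OLD=1846913/8192 → NEW=255, ERR=-242047/8192
(2,1): OLD=31640667/262144 → NEW=0, ERR=31640667/262144
(2,2): OLD=57190647/524288 → NEW=0, ERR=57190647/524288
(2,3): OLD=1998663963/8388608 → NEW=255, ERR=-140431077/8388608
(3,0): OLD=781809073/4194304 → NEW=255, ERR=-287738447/4194304
(3,1): OLD=18878492015/67108864 → NEW=255, ERR=1765731695/67108864
(3,2): OLD=286693776657/1073741824 → NEW=255, ERR=12889611537/1073741824
(3,3): OLD=1698025801463/17179869184 → NEW=0, ERR=1698025801463/17179869184
Output grid:
  Row 0: ...#  (3 black, running=3)
  Row 1: .#..  (3 black, running=6)
  Row 2: #..#  (2 black, running=8)
  Row 3: ###.  (1 black, running=9)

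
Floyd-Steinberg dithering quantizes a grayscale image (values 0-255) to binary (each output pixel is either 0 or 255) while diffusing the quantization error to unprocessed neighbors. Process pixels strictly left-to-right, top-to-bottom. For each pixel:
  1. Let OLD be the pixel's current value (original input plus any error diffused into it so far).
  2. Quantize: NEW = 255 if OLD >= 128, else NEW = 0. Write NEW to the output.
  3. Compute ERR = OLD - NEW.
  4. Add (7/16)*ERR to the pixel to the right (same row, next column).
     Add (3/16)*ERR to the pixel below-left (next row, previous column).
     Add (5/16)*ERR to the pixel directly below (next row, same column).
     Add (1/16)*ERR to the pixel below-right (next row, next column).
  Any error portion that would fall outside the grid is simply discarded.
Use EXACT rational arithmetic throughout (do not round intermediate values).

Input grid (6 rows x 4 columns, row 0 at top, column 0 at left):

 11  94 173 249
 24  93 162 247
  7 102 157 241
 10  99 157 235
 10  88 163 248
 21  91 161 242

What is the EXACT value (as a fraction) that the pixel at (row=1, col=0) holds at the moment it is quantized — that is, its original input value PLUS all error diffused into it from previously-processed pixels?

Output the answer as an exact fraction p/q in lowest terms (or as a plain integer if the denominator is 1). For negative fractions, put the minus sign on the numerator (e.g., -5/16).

(0,0): OLD=11 → NEW=0, ERR=11
(0,1): OLD=1581/16 → NEW=0, ERR=1581/16
(0,2): OLD=55355/256 → NEW=255, ERR=-9925/256
(0,3): OLD=950429/4096 → NEW=255, ERR=-94051/4096
(1,0): OLD=11767/256 → NEW=0, ERR=11767/256
Target (1,0): original=24, with diffused error = 11767/256

Answer: 11767/256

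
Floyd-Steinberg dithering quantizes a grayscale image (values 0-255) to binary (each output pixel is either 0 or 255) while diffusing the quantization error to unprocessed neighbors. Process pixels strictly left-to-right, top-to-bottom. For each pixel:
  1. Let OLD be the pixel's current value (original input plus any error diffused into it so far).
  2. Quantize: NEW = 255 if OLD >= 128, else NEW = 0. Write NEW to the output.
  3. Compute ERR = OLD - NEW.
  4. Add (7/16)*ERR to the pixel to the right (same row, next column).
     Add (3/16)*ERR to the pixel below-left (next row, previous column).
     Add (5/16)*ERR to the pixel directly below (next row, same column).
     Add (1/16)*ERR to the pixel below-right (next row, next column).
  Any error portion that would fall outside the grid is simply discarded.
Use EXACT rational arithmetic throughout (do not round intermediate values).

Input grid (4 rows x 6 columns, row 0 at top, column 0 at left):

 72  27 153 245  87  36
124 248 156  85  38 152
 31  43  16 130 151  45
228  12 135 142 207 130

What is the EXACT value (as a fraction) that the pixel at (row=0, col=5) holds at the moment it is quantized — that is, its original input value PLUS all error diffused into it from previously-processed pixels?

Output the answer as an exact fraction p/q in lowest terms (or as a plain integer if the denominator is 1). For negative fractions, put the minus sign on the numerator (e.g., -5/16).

(0,0): OLD=72 → NEW=0, ERR=72
(0,1): OLD=117/2 → NEW=0, ERR=117/2
(0,2): OLD=5715/32 → NEW=255, ERR=-2445/32
(0,3): OLD=108325/512 → NEW=255, ERR=-22235/512
(0,4): OLD=557059/8192 → NEW=0, ERR=557059/8192
(0,5): OLD=8618005/131072 → NEW=0, ERR=8618005/131072
Target (0,5): original=36, with diffused error = 8618005/131072

Answer: 8618005/131072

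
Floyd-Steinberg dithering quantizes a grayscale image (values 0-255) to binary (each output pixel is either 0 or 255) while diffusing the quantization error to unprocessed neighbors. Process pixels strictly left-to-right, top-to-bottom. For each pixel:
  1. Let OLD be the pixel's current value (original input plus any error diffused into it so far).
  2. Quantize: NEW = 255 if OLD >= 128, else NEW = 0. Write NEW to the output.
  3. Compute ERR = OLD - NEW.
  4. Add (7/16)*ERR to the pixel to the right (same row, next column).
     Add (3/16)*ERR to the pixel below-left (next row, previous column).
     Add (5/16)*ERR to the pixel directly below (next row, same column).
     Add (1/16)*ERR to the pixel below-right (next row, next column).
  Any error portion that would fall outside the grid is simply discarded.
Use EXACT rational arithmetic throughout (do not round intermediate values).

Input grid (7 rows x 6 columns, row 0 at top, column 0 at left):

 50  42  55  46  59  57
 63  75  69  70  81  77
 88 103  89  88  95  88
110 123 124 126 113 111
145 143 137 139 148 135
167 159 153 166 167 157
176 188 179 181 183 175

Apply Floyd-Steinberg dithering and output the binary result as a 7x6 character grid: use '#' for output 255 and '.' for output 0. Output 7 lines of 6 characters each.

(0,0): OLD=50 → NEW=0, ERR=50
(0,1): OLD=511/8 → NEW=0, ERR=511/8
(0,2): OLD=10617/128 → NEW=0, ERR=10617/128
(0,3): OLD=168527/2048 → NEW=0, ERR=168527/2048
(0,4): OLD=3113001/32768 → NEW=0, ERR=3113001/32768
(0,5): OLD=51675423/524288 → NEW=0, ERR=51675423/524288
(1,0): OLD=11597/128 → NEW=0, ERR=11597/128
(1,1): OLD=156955/1024 → NEW=255, ERR=-104165/1024
(1,2): OLD=2288439/32768 → NEW=0, ERR=2288439/32768
(1,3): OLD=19564587/131072 → NEW=255, ERR=-13858773/131072
(1,4): OLD=738640865/8388608 → NEW=0, ERR=738640865/8388608
(1,5): OLD=20436213207/134217728 → NEW=255, ERR=-13789307433/134217728
(2,0): OLD=1593177/16384 → NEW=0, ERR=1593177/16384
(2,1): OLD=69473891/524288 → NEW=255, ERR=-64219549/524288
(2,2): OLD=260486633/8388608 → NEW=0, ERR=260486633/8388608
(2,3): OLD=6000761057/67108864 → NEW=0, ERR=6000761057/67108864
(2,4): OLD=291553564707/2147483648 → NEW=255, ERR=-256054765533/2147483648
(2,5): OLD=317221084453/34359738368 → NEW=0, ERR=317221084453/34359738368
(3,0): OLD=984996553/8388608 → NEW=0, ERR=984996553/8388608
(3,1): OLD=9931679509/67108864 → NEW=255, ERR=-7181080811/67108864
(3,2): OLD=51539033359/536870912 → NEW=0, ERR=51539033359/536870912
(3,3): OLD=6031062018989/34359738368 → NEW=255, ERR=-2730671264851/34359738368
(3,4): OLD=13273689893645/274877906944 → NEW=0, ERR=13273689893645/274877906944
(3,5): OLD=561012825377955/4398046511104 → NEW=0, ERR=561012825377955/4398046511104
(4,0): OLD=173549184167/1073741824 → NEW=255, ERR=-100254980953/1073741824
(4,1): OLD=1615763720699/17179869184 → NEW=0, ERR=1615763720699/17179869184
(4,2): OLD=102561002097537/549755813888 → NEW=255, ERR=-37626730443903/549755813888
(4,3): OLD=873234225312997/8796093022208 → NEW=0, ERR=873234225312997/8796093022208
(4,4): OLD=31732603345228597/140737488355328 → NEW=255, ERR=-4155456185380043/140737488355328
(4,5): OLD=371462962835867219/2251799813685248 → NEW=255, ERR=-202745989653871021/2251799813685248
(5,0): OLD=42731503145505/274877906944 → NEW=255, ERR=-27362363125215/274877906944
(5,1): OLD=1109817160510257/8796093022208 → NEW=0, ERR=1109817160510257/8796093022208
(5,2): OLD=14869195553680811/70368744177664 → NEW=255, ERR=-3074834211623509/70368744177664
(5,3): OLD=378511016584282505/2251799813685248 → NEW=255, ERR=-195697935905455735/2251799813685248
(5,4): OLD=491224631089612905/4503599627370496 → NEW=0, ERR=491224631089612905/4503599627370496
(5,5): OLD=12591180187111104701/72057594037927936 → NEW=255, ERR=-5783506292560518979/72057594037927936
(6,0): OLD=23721271332034099/140737488355328 → NEW=255, ERR=-12166788198574541/140737488355328
(6,1): OLD=394497685233774263/2251799813685248 → NEW=255, ERR=-179711267255963977/2251799813685248
(6,2): OLD=1099055426779324895/9007199254740992 → NEW=0, ERR=1099055426779324895/9007199254740992
(6,3): OLD=32418047318525940675/144115188075855872 → NEW=255, ERR=-4331325640817306685/144115188075855872
(6,4): OLD=423020226521410630307/2305843009213693952 → NEW=255, ERR=-164969740828081327453/2305843009213693952
(6,5): OLD=4627718244309972544149/36893488147419103232 → NEW=0, ERR=4627718244309972544149/36893488147419103232
Row 0: ......
Row 1: .#.#.#
Row 2: .#..#.
Row 3: .#.#..
Row 4: #.#.##
Row 5: #.##.#
Row 6: ##.##.

Answer: ......
.#.#.#
.#..#.
.#.#..
#.#.##
#.##.#
##.##.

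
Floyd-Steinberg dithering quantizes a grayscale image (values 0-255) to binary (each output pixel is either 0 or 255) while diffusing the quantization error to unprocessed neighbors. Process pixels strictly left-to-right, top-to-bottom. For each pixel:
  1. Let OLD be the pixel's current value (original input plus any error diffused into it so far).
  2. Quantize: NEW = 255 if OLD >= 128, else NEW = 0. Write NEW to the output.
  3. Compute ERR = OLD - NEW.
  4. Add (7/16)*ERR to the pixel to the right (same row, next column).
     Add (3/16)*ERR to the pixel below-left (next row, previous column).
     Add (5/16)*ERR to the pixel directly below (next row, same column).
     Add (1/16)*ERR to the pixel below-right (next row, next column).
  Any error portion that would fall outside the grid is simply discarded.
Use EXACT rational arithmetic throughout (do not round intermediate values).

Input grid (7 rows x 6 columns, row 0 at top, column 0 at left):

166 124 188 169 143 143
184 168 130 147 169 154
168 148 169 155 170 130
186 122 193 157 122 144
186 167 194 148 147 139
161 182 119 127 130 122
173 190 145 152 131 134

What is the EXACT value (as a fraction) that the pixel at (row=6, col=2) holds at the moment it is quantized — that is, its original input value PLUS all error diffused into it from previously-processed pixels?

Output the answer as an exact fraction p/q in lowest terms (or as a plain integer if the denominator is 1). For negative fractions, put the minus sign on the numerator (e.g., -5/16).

(0,0): OLD=166 → NEW=255, ERR=-89
(0,1): OLD=1361/16 → NEW=0, ERR=1361/16
(0,2): OLD=57655/256 → NEW=255, ERR=-7625/256
(0,3): OLD=638849/4096 → NEW=255, ERR=-405631/4096
(0,4): OLD=6532231/65536 → NEW=0, ERR=6532231/65536
(0,5): OLD=195671985/1048576 → NEW=255, ERR=-71714895/1048576
(1,0): OLD=44067/256 → NEW=255, ERR=-21213/256
(1,1): OLD=301429/2048 → NEW=255, ERR=-220811/2048
(1,2): OLD=3949849/65536 → NEW=0, ERR=3949849/65536
(1,3): OLD=41745957/262144 → NEW=255, ERR=-25100763/262144
(1,4): OLD=2336120399/16777216 → NEW=255, ERR=-1942069681/16777216
(1,5): OLD=23679631993/268435456 → NEW=0, ERR=23679631993/268435456
(2,0): OLD=3994071/32768 → NEW=0, ERR=3994071/32768
(2,1): OLD=182195501/1048576 → NEW=255, ERR=-85191379/1048576
(2,2): OLD=2140733383/16777216 → NEW=0, ERR=2140733383/16777216
(2,3): OLD=21872668751/134217728 → NEW=255, ERR=-12352851889/134217728
(2,4): OLD=447174654061/4294967296 → NEW=0, ERR=447174654061/4294967296
(2,5): OLD=13460955275211/68719476736 → NEW=255, ERR=-4062511292469/68719476736
(3,0): OLD=3504039399/16777216 → NEW=255, ERR=-774150681/16777216
(3,1): OLD=14490962523/134217728 → NEW=0, ERR=14490962523/134217728
(3,2): OLD=276783682433/1073741824 → NEW=255, ERR=2979517313/1073741824
(3,3): OLD=10785479738307/68719476736 → NEW=255, ERR=-6737986829373/68719476736
(3,4): OLD=52118144531683/549755813888 → NEW=0, ERR=52118144531683/549755813888
(3,5): OLD=1526202310940781/8796093022208 → NEW=255, ERR=-716801409722259/8796093022208
(4,0): OLD=411938818857/2147483648 → NEW=255, ERR=-135669511383/2147483648
(4,1): OLD=5866452546325/34359738368 → NEW=255, ERR=-2895280737515/34359738368
(4,2): OLD=160930183327151/1099511627776 → NEW=255, ERR=-119445281755729/1099511627776
(4,3): OLD=1544247508852235/17592186044416 → NEW=0, ERR=1544247508852235/17592186044416
(4,4): OLD=54499724176848315/281474976710656 → NEW=255, ERR=-17276394884368965/281474976710656
(4,5): OLD=417061848458576445/4503599627370496 → NEW=0, ERR=417061848458576445/4503599627370496
(5,0): OLD=68971282912783/549755813888 → NEW=0, ERR=68971282912783/549755813888
(5,1): OLD=3276332267764991/17592186044416 → NEW=255, ERR=-1209675173561089/17592186044416
(5,2): OLD=9311266131065573/140737488355328 → NEW=0, ERR=9311266131065573/140737488355328
(5,3): OLD=743447502436576295/4503599627370496 → NEW=255, ERR=-404970402542900185/4503599627370496
(5,4): OLD=849636965502839335/9007199254740992 → NEW=0, ERR=849636965502839335/9007199254740992
(5,5): OLD=27147285552060249299/144115188075855872 → NEW=255, ERR=-9602087407282998061/144115188075855872
(6,0): OLD=56101550716305501/281474976710656 → NEW=255, ERR=-15674568344911779/281474976710656
(6,1): OLD=740368830538863001/4503599627370496 → NEW=255, ERR=-408049074440613479/4503599627370496
(6,2): OLD=1889305535831352177/18014398509481984 → NEW=0, ERR=1889305535831352177/18014398509481984
Target (6,2): original=145, with diffused error = 1889305535831352177/18014398509481984

Answer: 1889305535831352177/18014398509481984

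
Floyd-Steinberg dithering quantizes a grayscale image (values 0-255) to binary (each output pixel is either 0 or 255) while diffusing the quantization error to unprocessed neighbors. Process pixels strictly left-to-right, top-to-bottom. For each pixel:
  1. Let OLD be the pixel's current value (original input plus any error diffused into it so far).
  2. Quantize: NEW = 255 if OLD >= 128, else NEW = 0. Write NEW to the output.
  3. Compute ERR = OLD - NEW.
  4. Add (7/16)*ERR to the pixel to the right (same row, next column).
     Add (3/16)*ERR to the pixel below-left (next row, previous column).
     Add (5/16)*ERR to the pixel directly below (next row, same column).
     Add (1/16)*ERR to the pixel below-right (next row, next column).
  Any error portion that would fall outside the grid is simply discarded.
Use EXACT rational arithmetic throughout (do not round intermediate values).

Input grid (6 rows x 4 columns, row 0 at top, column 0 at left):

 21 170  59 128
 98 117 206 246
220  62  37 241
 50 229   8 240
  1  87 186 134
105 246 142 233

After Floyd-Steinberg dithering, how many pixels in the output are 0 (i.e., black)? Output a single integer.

(0,0): OLD=21 → NEW=0, ERR=21
(0,1): OLD=2867/16 → NEW=255, ERR=-1213/16
(0,2): OLD=6613/256 → NEW=0, ERR=6613/256
(0,3): OLD=570579/4096 → NEW=255, ERR=-473901/4096
(1,0): OLD=23129/256 → NEW=0, ERR=23129/256
(1,1): OLD=284655/2048 → NEW=255, ERR=-237585/2048
(1,2): OLD=8971035/65536 → NEW=255, ERR=-7740645/65536
(1,3): OLD=167546029/1048576 → NEW=255, ERR=-99840851/1048576
(2,0): OLD=7421365/32768 → NEW=255, ERR=-934475/32768
(2,1): OLD=-3385449/1048576 → NEW=0, ERR=-3385449/1048576
(2,2): OLD=-55419853/2097152 → NEW=0, ERR=-55419853/2097152
(2,3): OLD=6452569991/33554432 → NEW=255, ERR=-2103810169/33554432
(3,0): OLD=679188453/16777216 → NEW=0, ERR=679188453/16777216
(3,1): OLD=64146675003/268435456 → NEW=255, ERR=-4304366277/268435456
(3,2): OLD=-82597650491/4294967296 → NEW=0, ERR=-82597650491/4294967296
(3,3): OLD=14454552496099/68719476736 → NEW=255, ERR=-3068914071581/68719476736
(4,0): OLD=45716944705/4294967296 → NEW=0, ERR=45716944705/4294967296
(4,1): OLD=2940171539651/34359738368 → NEW=0, ERR=2940171539651/34359738368
(4,2): OLD=228755092300515/1099511627776 → NEW=255, ERR=-51620372782365/1099511627776
(4,3): OLD=1729352196223013/17592186044416 → NEW=0, ERR=1729352196223013/17592186044416
(5,0): OLD=68373552865393/549755813888 → NEW=0, ERR=68373552865393/549755813888
(5,1): OLD=5612177372883383/17592186044416 → NEW=255, ERR=1126169931557303/17592186044416
(5,2): OLD=1575513462756107/8796093022208 → NEW=255, ERR=-667490257906933/8796093022208
(5,3): OLD=64059640979483011/281474976710656 → NEW=255, ERR=-7716478081734269/281474976710656
Output grid:
  Row 0: .#.#  (2 black, running=2)
  Row 1: .###  (1 black, running=3)
  Row 2: #..#  (2 black, running=5)
  Row 3: .#.#  (2 black, running=7)
  Row 4: ..#.  (3 black, running=10)
  Row 5: .###  (1 black, running=11)

Answer: 11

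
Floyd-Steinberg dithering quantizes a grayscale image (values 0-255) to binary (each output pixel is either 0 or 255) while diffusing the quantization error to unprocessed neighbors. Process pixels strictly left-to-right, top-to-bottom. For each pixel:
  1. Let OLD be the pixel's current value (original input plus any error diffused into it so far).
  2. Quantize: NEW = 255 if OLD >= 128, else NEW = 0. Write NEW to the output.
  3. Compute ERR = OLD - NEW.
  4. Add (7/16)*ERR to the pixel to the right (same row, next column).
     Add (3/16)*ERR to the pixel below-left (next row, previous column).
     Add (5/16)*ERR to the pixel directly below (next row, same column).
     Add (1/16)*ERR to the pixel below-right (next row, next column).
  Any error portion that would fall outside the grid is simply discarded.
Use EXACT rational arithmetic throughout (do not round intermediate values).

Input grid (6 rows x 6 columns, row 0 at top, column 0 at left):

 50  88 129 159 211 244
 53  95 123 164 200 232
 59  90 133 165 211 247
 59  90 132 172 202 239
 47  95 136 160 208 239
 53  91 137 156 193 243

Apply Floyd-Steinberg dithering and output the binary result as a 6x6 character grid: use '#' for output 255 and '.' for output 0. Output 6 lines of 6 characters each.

(0,0): OLD=50 → NEW=0, ERR=50
(0,1): OLD=879/8 → NEW=0, ERR=879/8
(0,2): OLD=22665/128 → NEW=255, ERR=-9975/128
(0,3): OLD=255807/2048 → NEW=0, ERR=255807/2048
(0,4): OLD=8704697/32768 → NEW=255, ERR=348857/32768
(0,5): OLD=130368271/524288 → NEW=255, ERR=-3325169/524288
(1,0): OLD=11421/128 → NEW=0, ERR=11421/128
(1,1): OLD=160651/1024 → NEW=255, ERR=-100469/1024
(1,2): OLD=2818343/32768 → NEW=0, ERR=2818343/32768
(1,3): OLD=31167291/131072 → NEW=255, ERR=-2256069/131072
(1,4): OLD=1697971313/8388608 → NEW=255, ERR=-441123727/8388608
(1,5): OLD=27873940679/134217728 → NEW=255, ERR=-6351579961/134217728
(2,0): OLD=1122089/16384 → NEW=0, ERR=1122089/16384
(2,1): OLD=58198931/524288 → NEW=0, ERR=58198931/524288
(2,2): OLD=1670031865/8388608 → NEW=255, ERR=-469063175/8388608
(2,3): OLD=8769332721/67108864 → NEW=255, ERR=-8343427599/67108864
(2,4): OLD=279656210643/2147483648 → NEW=255, ERR=-267952119597/2147483648
(2,5): OLD=5990136468725/34359738368 → NEW=255, ERR=-2771596815115/34359738368
(3,0): OLD=849058905/8388608 → NEW=0, ERR=849058905/8388608
(3,1): OLD=10923121189/67108864 → NEW=255, ERR=-6189639131/67108864
(3,2): OLD=31031550111/536870912 → NEW=0, ERR=31031550111/536870912
(3,3): OLD=4519873454973/34359738368 → NEW=255, ERR=-4241859828867/34359738368
(3,4): OLD=23667430329757/274877906944 → NEW=0, ERR=23667430329757/274877906944
(3,5): OLD=1071643384549139/4398046511104 → NEW=255, ERR=-49858475782381/4398046511104
(4,0): OLD=65859304535/1073741824 → NEW=0, ERR=65859304535/1073741824
(4,1): OLD=1892800414251/17179869184 → NEW=0, ERR=1892800414251/17179869184
(4,2): OLD=95301417802129/549755813888 → NEW=255, ERR=-44886314739311/549755813888
(4,3): OLD=927602783360949/8796093022208 → NEW=0, ERR=927602783360949/8796093022208
(4,4): OLD=38168338943311749/140737488355328 → NEW=255, ERR=2280279412703109/140737488355328
(4,5): OLD=558282479563350659/2251799813685248 → NEW=255, ERR=-15926472926387581/2251799813685248
(5,0): OLD=25515674673585/274877906944 → NEW=0, ERR=25515674673585/274877906944
(5,1): OLD=1359572996435265/8796093022208 → NEW=255, ERR=-883430724227775/8796093022208
(5,2): OLD=6629018909059995/70368744177664 → NEW=0, ERR=6629018909059995/70368744177664
(5,3): OLD=513645199995460249/2251799813685248 → NEW=255, ERR=-60563752494277991/2251799813685248
(5,4): OLD=862715100497198601/4503599627370496 → NEW=255, ERR=-285702804482277879/4503599627370496
(5,5): OLD=15423779931783166973/72057594037927936 → NEW=255, ERR=-2950906547888456707/72057594037927936
Row 0: ..#.##
Row 1: .#.###
Row 2: ..####
Row 3: .#.#.#
Row 4: ..#.##
Row 5: .#.###

Answer: ..#.##
.#.###
..####
.#.#.#
..#.##
.#.###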